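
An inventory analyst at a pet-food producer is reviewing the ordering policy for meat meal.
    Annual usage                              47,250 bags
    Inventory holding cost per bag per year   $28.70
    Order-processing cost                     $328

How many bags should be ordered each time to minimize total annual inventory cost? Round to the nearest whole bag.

1,039 bags

2DS/H = 2·47,250·328/28.7 = 1,080,000.00
EOQ = √1,080,000.00 ≈ 1,039.23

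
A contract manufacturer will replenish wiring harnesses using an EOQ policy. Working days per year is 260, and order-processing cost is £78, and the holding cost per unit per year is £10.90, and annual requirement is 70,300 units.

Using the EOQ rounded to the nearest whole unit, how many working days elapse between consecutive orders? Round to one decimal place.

Q* = √(2·D·S / H) = √(2·70,300·78 / 10.9) = √1,006,128.4 ≈ 1,003.06 → Q = 1,003 units
T = Q/D × 260 days = 1,003/70,300 × 260 = 3.710 days

3.7 days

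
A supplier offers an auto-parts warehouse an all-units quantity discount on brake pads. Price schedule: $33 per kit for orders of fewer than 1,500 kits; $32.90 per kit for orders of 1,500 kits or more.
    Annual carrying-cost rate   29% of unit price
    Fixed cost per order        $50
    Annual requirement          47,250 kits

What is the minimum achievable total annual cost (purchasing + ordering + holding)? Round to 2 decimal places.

$1,563,255.75

H₁ = 29%×$33 = $9.5700;  H₂ = 29%×$32.90 = $9.5410
EOQ₁ = √(2×47,250×50/9.5700) = 702.66  (< 1,500, feasible at tier 1)
EOQ₂ = √(2×47,250×50/9.5410) = 703.73  (< 1,500 → use Q = 1,500 at tier-2 price)
TC(tier 1 (EOQ₁), Q≈702.7) = $1,565,974.45
TC(tier 2, Q≈1,500.0) = $1,563,255.75
Minimum at tier 2: $1,563,255.75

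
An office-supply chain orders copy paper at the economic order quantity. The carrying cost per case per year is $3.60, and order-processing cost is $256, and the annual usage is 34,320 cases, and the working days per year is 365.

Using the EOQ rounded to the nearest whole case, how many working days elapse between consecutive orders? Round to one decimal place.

23.5 days

EOQ = √(2DS/H) = √(2 × 34,320 × 256 / 3.6)
    = √(4,881,066.67) ≈ 2,209.31 → Q = 2,209 cases
Days between orders = 365 / (D/Q) = 365 / 15.536 ≈ 23.493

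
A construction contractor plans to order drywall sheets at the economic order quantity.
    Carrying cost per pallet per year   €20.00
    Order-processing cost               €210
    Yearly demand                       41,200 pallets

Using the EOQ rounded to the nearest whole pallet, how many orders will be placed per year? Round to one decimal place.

44.3 orders per year

2DS/H = 2·41,200·210/20 = 865,200.00
EOQ = √865,200.00 ≈ 930.16 → Q = 930
N = D/Q = 41,200/930 ≈ 44.301 orders/yr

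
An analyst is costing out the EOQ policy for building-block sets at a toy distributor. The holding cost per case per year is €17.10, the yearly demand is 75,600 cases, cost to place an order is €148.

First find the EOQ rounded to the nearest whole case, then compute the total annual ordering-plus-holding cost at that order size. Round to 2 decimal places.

EOQ = √(2DS/H) = √(2 × 75,600 × 148 / 17.1)
    = √(1,308,631.58) ≈ 1,143.95 → Q = 1,144 cases
Ordering: D/Q × S = 75,600/1,144 × €148 = €9,780.42
Holding:  Q/2 × H = 1,144/2 × €17.1 = €9,781.20
Total = €9,780.42 + €9,781.20 = €19,561.62

€19,561.62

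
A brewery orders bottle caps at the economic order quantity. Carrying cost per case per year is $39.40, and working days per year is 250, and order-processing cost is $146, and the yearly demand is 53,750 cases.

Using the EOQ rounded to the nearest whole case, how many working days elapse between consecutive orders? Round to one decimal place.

Q* = √(2·D·S / H) = √(2·53,750·146 / 39.4) = √398,350.3 ≈ 631.15 → Q = 631 cases
Days between orders = 250 / (D/Q) = 250 / 85.182 ≈ 2.935

2.9 days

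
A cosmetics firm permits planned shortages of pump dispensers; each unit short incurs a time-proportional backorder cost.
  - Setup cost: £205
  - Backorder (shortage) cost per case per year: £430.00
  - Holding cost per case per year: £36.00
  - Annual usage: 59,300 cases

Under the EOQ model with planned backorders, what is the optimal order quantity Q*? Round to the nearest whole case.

856 cases

Basic EOQ = √(2·59,300·205/36) = 821.804
Backorder adjustment √((H+b)/b) = √((36+430)/430) = 1.0410
Q* = 821.804 × 1.0410 ≈ 855.51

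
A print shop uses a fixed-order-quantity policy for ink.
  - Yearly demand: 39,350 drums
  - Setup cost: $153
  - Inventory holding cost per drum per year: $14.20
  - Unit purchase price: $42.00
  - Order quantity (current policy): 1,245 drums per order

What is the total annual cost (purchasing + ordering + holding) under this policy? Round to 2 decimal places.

Orders/yr = 39,350/1,245 = 31.606; ordering cost = 31.606 × $153 = $4,835.78
Average inventory = 1,245/2 = 622.5; holding cost = 622.5 × $14.2 = $8,839.50
Purchase cost = D·C = 39,350 × 42 = $1,652,700.00
Total = $4,835.78 + $8,839.50 + $1,652,700.00 = $1,666,375.28

$1,666,375.28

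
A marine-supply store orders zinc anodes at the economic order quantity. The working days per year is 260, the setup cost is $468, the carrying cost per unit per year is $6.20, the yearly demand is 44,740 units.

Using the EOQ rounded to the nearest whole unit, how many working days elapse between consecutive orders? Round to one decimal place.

EOQ = √(2DS/H) = √(2 × 44,740 × 468 / 6.2)
    = √(6,754,296.77) ≈ 2,598.90 → Q = 2,599 units
Days between orders = 260 / (D/Q) = 260 / 17.214 ≈ 15.104

15.1 days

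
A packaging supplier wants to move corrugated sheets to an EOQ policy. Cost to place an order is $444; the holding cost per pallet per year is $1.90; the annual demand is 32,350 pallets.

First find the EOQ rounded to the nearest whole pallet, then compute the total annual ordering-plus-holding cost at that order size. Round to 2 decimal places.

EOQ = √(2DS/H) = √(2 × 32,350 × 444 / 1.9)
    = √(15,119,368.42) ≈ 3,888.36 → Q = 3,888 pallets
Annual ordering cost = (D/Q)·S = (32,350/3,888) × 444 = $3,694.29
Annual holding cost  = (Q/2)·H = (3,888/2) × 1.9 = $3,693.60
Total = $3,694.29 + $3,693.60 = $7,387.89

$7,387.89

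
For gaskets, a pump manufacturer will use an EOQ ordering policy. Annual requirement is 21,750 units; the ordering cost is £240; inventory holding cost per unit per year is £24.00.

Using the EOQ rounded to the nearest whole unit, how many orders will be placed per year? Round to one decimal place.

Q* = √(2·D·S / H) = √(2·21,750·240 / 24) = √435,000.0 ≈ 659.55 → Q = 660
Orders per year = D/Q = 21,750 / 660 = 32.955

33.0 orders per year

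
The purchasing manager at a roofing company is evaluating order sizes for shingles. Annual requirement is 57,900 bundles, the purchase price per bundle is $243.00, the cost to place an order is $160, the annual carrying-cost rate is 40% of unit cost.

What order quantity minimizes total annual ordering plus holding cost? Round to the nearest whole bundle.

Holding cost per bundle per year: H = 40% × $243 = $97.2000
EOQ = √(2DS/H) = √(2 × 57,900 × 160 / 97.2)
    = √(190,617.28) ≈ 436.60

437 bundles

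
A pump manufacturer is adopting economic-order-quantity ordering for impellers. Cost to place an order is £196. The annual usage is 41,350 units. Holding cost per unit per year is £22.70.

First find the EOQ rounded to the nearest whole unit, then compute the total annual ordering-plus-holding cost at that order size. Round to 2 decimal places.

£19,181.99

EOQ = √(2DS/H) = √(2 × 41,350 × 196 / 22.7)
    = √(714,061.67) ≈ 845.02 → Q = 845 units
Annual ordering cost = (D/Q)·S = (41,350/845) × 196 = £9,591.24
Annual holding cost  = (Q/2)·H = (845/2) × 22.7 = £9,590.75
Total = £9,591.24 + £9,590.75 = £19,181.99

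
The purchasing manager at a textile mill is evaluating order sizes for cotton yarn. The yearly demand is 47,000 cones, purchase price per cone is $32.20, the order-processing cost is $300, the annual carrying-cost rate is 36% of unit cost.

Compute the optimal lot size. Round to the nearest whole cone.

H = i·C = 0.36 × $32.2 = $11.5920 per cone-year
Optimal lot size Q* = (2 × 47,000 × $300 / $11.592)^½ ≈ 1,559.72

1,560 cones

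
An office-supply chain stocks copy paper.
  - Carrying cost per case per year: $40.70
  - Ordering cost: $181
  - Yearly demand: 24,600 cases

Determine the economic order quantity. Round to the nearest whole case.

EOQ = √(2DS/H) = √(2 × 24,600 × 181 / 40.7)
    = √(218,800.98) ≈ 467.76

468 cases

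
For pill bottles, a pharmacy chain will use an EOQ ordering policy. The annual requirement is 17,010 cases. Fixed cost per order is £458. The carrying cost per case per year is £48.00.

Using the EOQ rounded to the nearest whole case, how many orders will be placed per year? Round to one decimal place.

29.8 orders per year

Optimal lot size Q* = (2 × 17,010 × £458 / £48)^½ ≈ 569.74 → Q = 570
Orders per year = D/Q = 17,010 / 570 = 29.842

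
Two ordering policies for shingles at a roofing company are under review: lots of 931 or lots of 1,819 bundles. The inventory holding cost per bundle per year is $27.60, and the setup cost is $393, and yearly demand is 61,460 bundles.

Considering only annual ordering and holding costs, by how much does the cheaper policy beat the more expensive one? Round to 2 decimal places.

$410.91

For each Q, cost = (D/Q)·S + (Q/2)·H.
TC(931) = (61,460/931)×393 + (931/2)×27.6 = $38,791.71
TC(1,819) = (61,460/1,819)×393 + (1,819/2)×27.6 = $38,380.80
|ΔTC| = |$38,791.71 − $38,380.80| = $410.91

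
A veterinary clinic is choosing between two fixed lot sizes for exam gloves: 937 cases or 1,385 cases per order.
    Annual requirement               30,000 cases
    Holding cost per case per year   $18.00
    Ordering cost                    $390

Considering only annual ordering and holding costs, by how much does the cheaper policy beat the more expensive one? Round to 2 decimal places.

TC(Q) = (D/Q)S + (Q/2)H
TC(937) = (30,000/937)×390 + (937/2)×18 = $20,919.66
TC(1,385) = (30,000/1,385)×390 + (1,385/2)×18 = $20,912.65
Lots of 1,385 are cheaper by $7.01.

$7.01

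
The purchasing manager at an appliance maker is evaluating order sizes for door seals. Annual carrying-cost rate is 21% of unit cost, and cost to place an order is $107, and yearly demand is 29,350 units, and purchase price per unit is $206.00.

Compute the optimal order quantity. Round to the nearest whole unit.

Holding cost per unit per year: H = 21% × $206 = $43.2600
Q* = √(2·D·S / H) = √(2·29,350·107 / 43.26) = √145,189.6 ≈ 381.04

381 units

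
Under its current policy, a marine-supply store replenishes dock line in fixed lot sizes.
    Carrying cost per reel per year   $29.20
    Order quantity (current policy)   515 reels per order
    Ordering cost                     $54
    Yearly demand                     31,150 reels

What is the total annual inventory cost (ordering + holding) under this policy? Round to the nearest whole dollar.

$10,785

Orders/yr = 31,150/515 = 60.485; ordering cost = 60.485 × $54 = $3,266.21
Average inventory = 515/2 = 257.5; holding cost = 257.5 × $29.2 = $7,519.00
Total = $3,266.21 + $7,519.00 = $10,785.21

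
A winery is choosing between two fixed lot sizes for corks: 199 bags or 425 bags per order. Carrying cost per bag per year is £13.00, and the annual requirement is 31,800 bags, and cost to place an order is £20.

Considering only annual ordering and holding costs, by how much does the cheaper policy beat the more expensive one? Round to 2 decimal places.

£230.51

TC(Q) = (D/Q)S + (Q/2)H
TC(199) = (31,800/199)×20 + (199/2)×13 = £4,489.48
TC(425) = (31,800/425)×20 + (425/2)×13 = £4,258.97
|ΔTC| = |£4,489.48 − £4,258.97| = £230.51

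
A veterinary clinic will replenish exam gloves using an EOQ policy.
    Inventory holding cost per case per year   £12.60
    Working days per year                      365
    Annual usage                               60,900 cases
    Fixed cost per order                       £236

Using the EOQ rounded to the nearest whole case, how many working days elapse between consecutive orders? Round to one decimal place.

9.1 days

Optimal lot size Q* = (2 × 60,900 × £236 / £12.6)^½ ≈ 1,510.41 → Q = 1,510 cases
T = Q/D × 365 days = 1,510/60,900 × 365 = 9.050 days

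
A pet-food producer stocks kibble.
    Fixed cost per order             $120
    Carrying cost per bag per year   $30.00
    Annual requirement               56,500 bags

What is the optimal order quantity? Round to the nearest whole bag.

672 bags

Optimal lot size Q* = (2 × 56,500 × $120 / $30)^½ ≈ 672.31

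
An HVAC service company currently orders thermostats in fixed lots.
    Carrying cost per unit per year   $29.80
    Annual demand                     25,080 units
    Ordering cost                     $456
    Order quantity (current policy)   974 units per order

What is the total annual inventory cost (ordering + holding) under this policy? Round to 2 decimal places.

Ordering: D/Q × S = 25,080/974 × $456 = $11,741.77
Holding:  Q/2 × H = 974/2 × $29.8 = $14,512.60
Total = $11,741.77 + $14,512.60 = $26,254.37

$26,254.37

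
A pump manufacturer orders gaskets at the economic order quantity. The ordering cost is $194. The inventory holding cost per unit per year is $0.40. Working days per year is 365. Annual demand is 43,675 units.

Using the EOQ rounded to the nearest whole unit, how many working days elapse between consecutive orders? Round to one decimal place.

54.4 days

2DS/H = 2·43,675·194/0.4 = 42,364,750.00
EOQ = √42,364,750.00 ≈ 6,508.82 → Q = 6,509 units
Cycle time = (working days × Q)/D = (365 × 6,509) / 43,675 = 54.397 days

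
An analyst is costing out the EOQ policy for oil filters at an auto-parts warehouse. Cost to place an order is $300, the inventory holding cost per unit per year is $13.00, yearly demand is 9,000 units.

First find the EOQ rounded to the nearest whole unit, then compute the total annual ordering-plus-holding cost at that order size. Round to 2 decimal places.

2DS/H = 2·9,000·300/13 = 415,384.62
EOQ = √415,384.62 ≈ 644.50 → Q = 645 units
Annual ordering cost = (D/Q)·S = (9,000/645) × 300 = $4,186.05
Annual holding cost  = (Q/2)·H = (645/2) × 13 = $4,192.50
Total = $4,186.05 + $4,192.50 = $8,378.55

$8,378.55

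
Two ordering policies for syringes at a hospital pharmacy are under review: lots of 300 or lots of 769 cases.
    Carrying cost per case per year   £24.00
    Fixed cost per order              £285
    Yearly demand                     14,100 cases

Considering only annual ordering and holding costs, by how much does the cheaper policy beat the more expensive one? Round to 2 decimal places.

For each Q, cost = (D/Q)·S + (Q/2)·H.
TC(300) = (14,100/300)×285 + (300/2)×24 = £16,995.00
TC(769) = (14,100/769)×285 + (769/2)×24 = £14,453.62
Cheaper: Q = 769.  Difference = £2,541.38

£2,541.38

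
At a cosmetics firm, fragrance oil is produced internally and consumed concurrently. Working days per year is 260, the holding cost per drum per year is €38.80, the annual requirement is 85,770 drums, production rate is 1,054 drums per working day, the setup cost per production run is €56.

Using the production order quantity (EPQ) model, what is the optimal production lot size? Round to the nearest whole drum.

600 drums

Daily demand d = 85,770/260 = 329.885; p = 1054; 1 − d/p = 0.68702
EPQ = √(2DS / (H(1 − d/p)))
    = √(2 × 85,770 × 56 / (38.8 × 0.68702)) ≈ 600.31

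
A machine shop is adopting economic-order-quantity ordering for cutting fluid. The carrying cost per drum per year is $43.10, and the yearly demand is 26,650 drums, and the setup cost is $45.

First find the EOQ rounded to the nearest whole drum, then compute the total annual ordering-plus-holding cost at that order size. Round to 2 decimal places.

$10,167.37

Q* = √(2·D·S / H) = √(2·26,650·45 / 43.1) = √55,649.7 ≈ 235.90 → Q = 236 drums
Orders/yr = 26,650/236 = 112.924; ordering cost = 112.924 × $45 = $5,081.57
Average inventory = 236/2 = 118; holding cost = 118 × $43.1 = $5,085.80
Total = $5,081.57 + $5,085.80 = $10,167.37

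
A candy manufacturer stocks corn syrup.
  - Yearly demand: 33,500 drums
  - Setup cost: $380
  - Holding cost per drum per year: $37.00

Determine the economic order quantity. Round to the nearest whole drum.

EOQ = √(2DS/H) = √(2 × 33,500 × 380 / 37)
    = √(688,108.11) ≈ 829.52

830 drums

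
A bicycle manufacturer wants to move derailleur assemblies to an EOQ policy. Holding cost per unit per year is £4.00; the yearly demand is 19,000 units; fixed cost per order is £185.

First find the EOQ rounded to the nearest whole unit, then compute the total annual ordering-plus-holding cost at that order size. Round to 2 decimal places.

Q* = √(2·D·S / H) = √(2·19,000·185 / 4) = √1,757,500.0 ≈ 1,325.71 → Q = 1,326 units
Ordering: D/Q × S = 19,000/1,326 × £185 = £2,650.83
Holding:  Q/2 × H = 1,326/2 × £4 = £2,652.00
Total = £2,650.83 + £2,652.00 = £5,302.83

£5,302.83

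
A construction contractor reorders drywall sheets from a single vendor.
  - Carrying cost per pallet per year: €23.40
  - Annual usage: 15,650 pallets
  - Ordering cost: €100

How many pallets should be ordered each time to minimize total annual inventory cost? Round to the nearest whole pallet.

Q* = √(2·D·S / H) = √(2·15,650·100 / 23.4) = √133,760.7 ≈ 365.73

366 pallets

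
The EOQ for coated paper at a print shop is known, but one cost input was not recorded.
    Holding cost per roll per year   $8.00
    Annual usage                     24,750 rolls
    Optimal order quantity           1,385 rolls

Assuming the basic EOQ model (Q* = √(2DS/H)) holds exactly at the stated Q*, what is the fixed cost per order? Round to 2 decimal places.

Since Q* = (2DS/H)^½, squaring gives Q*²·H = 2DS.
S = Q²H / (2D) = 1,385² × 8 / (2 × 24,750) = 310.0162

$310.02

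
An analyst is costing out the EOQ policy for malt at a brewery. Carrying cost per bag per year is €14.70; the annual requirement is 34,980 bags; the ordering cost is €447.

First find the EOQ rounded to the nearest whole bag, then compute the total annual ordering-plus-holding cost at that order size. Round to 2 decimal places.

Optimal lot size Q* = (2 × 34,980 × €447 / €14.7)^½ ≈ 1,458.55 → Q = 1,459 bags
Ordering: D/Q × S = 34,980/1,459 × €447 = €10,716.97
Holding:  Q/2 × H = 1,459/2 × €14.7 = €10,723.65
Total = €10,716.97 + €10,723.65 = €21,440.62

€21,440.62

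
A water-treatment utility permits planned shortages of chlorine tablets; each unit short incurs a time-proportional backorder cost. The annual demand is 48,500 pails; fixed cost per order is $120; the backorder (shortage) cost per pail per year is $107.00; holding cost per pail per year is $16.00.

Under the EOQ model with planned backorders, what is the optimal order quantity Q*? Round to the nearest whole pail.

914 pails

Q* = √(2DS/H) · √((H + b)/b)
   = √(2 × 48,500 × 120 / 16) · √((16 + 107) / 107)
   = 852.936 × 1.0722 ≈ 914.49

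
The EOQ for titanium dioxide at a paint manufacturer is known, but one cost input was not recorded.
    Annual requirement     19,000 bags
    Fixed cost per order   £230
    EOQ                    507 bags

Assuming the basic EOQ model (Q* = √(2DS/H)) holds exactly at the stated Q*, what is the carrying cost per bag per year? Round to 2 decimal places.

Since Q* = (2DS/H)^½, squaring gives Q*²·H = 2DS.
H = 2DS / Q² = 2 × 19,000 × 230 / 507² = 34.0013

£34.00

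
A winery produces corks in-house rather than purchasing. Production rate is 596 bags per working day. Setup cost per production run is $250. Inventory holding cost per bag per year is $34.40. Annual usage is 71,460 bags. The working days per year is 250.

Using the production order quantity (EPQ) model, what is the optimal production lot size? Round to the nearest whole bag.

d = 71,460/250 = 285.8400 bags/day;  effective holding cost H(1 − d/p) = 34.4·(1 − 285.8400/596) = 17.90185
Q* = √(2DS / H_eff) = √(2·71,460·250 / 17.90185) ≈ 1,412.76

1,413 bags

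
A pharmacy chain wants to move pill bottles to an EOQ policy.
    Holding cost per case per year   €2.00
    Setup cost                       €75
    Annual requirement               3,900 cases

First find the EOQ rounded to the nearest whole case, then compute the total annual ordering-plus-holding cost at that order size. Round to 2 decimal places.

€1,081.67

EOQ = √(2DS/H) = √(2 × 3,900 × 75 / 2)
    = √(292,500.00) ≈ 540.83 → Q = 541 cases
Ordering: D/Q × S = 3,900/541 × €75 = €540.67
Holding:  Q/2 × H = 541/2 × €2 = €541.00
Total = €540.67 + €541.00 = €1,081.67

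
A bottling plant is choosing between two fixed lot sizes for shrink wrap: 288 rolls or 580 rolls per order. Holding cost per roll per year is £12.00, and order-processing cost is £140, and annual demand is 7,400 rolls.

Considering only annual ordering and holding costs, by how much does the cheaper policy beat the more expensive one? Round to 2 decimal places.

Annual cost at Q: ordering D·S/Q plus holding Q·H/2.
TC(288) = (7,400/288)×140 + (288/2)×12 = £5,325.22
TC(580) = (7,400/580)×140 + (580/2)×12 = £5,266.21
Cheaper: Q = 580.  Difference = £59.02

£59.02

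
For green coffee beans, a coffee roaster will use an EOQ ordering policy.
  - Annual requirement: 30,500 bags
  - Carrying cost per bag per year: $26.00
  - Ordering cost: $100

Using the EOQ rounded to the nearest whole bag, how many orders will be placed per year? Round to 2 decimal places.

63.02 orders per year

EOQ = √(2DS/H) = √(2 × 30,500 × 100 / 26)
    = √(234,615.38) ≈ 484.37 → Q = 484
N = D/Q = 30,500/484 ≈ 63.017 orders/yr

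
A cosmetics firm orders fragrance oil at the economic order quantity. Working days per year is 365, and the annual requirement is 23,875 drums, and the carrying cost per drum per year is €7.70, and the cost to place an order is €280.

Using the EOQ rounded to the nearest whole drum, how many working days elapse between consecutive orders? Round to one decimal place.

EOQ = √(2DS/H) = √(2 × 23,875 × 280 / 7.7)
    = √(1,736,363.64) ≈ 1,317.71 → Q = 1,318 drums
Days between orders = 365 / (D/Q) = 365 / 18.115 ≈ 20.150

20.1 days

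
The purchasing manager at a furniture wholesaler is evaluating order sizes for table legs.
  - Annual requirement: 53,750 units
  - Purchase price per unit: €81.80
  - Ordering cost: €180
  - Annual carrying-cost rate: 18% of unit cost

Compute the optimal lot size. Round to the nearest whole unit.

1,146 units

Carrying cost H = €81.8 × 18% = €14.7240/unit/yr
Optimal lot size Q* = (2 × 53,750 × €180 / €14.724)^½ ≈ 1,146.38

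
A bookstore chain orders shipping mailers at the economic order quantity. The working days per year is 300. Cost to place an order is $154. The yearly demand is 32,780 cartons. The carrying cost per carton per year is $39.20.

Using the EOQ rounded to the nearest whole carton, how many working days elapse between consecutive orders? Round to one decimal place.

EOQ = √(2DS/H) = √(2 × 32,780 × 154 / 39.2)
    = √(257,557.14) ≈ 507.50 → Q = 508 cartons
T = Q/D × 300 days = 508/32,780 × 300 = 4.649 days

4.6 days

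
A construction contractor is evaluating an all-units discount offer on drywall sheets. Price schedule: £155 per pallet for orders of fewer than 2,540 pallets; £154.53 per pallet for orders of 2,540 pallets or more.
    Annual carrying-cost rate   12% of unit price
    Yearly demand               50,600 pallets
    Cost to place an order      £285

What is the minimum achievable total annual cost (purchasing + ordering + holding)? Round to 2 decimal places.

H₁ = 12%×£155 = £18.6000;  H₂ = 12%×£154.53 = £18.5436
EOQ₁ = √(2×50,600×285/18.6000) = 1,245.25  (< 2,540, feasible at tier 1)
EOQ₂ = √(2×50,600×285/18.5436) = 1,247.14  (< 2,540 → use Q = 2,540 at tier-2 price)
TC(tier 1 (EOQ₁), Q≈1,245.2) = £7,866,161.63
TC(tier 2, Q≈2,540.0) = £7,848,445.93
Minimum at tier 2: £7,848,445.93

£7,848,445.93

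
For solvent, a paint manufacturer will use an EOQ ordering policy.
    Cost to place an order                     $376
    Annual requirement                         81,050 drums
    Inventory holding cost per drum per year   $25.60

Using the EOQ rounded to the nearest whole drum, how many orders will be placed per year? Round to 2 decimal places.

52.53 orders per year

2DS/H = 2·81,050·376/25.6 = 2,380,843.75
EOQ = √2,380,843.75 ≈ 1,543.00 → Q = 1,543
Orders per year = D/Q = 81,050 / 1,543 = 52.528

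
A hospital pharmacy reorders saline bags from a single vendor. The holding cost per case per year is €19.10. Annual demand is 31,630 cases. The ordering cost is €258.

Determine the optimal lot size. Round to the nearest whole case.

Optimal lot size Q* = (2 × 31,630 × €258 / €19.1)^½ ≈ 924.40

924 cases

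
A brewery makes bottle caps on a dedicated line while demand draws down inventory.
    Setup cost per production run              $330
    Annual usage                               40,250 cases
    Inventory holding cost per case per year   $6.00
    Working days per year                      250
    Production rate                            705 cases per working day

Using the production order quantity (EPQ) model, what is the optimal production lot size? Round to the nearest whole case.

2,395 cases

Daily demand d = 40,250/250 = 161.000; p = 705; 1 − d/p = 0.77163
EPQ = √(2DS / (H(1 − d/p)))
    = √(2 × 40,250 × 330 / (6 × 0.77163)) ≈ 2,395.38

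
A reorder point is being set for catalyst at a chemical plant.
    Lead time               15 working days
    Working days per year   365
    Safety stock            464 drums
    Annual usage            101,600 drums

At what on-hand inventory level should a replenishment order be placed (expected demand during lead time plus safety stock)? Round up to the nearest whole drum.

4,640 drums

Daily demand d = 101,600 / 365 = 278.356 drums/day
Demand during lead time = 278.356 × 15 = 4,175.34
Reorder point = 4,175.34 + 464 = 4,639.34 → round up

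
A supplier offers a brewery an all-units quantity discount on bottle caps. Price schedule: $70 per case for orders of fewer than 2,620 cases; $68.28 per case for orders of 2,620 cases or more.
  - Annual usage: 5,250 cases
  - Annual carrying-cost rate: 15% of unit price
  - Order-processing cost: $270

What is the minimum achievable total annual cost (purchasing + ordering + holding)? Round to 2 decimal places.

H₁ = 15%×$70 = $10.5000;  H₂ = 15%×$68.28 = $10.2420
EOQ₁ = √(2×5,250×270/10.5000) = 519.62  (< 2,620, feasible at tier 1)
EOQ₂ = √(2×5,250×270/10.2420) = 526.12  (< 2,620 → use Q = 2,620 at tier-2 price)
TC(tier 1 (EOQ₁), Q≈519.6) = $372,955.96
TC(tier 2, Q≈2,620.0) = $372,428.05
Minimum at tier 2: $372,428.05

$372,428.05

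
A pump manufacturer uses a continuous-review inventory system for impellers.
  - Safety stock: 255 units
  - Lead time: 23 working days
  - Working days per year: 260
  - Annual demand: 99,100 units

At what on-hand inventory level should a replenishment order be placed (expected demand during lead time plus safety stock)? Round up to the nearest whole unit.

Daily demand d = 99,100 / 260 = 381.154 units/day
Demand during lead time = 381.154 × 23 = 8,766.54
Reorder point = 8,766.54 + 255 = 9,021.54 → round up

9,022 units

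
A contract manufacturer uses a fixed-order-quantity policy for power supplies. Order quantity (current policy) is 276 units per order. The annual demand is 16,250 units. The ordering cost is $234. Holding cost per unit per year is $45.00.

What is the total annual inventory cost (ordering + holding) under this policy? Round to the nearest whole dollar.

Annual ordering cost = (D/Q)·S = (16,250/276) × 234 = $13,777.17
Annual holding cost  = (Q/2)·H = (276/2) × 45 = $6,210.00
Total = $13,777.17 + $6,210.00 = $19,987.17

$19,987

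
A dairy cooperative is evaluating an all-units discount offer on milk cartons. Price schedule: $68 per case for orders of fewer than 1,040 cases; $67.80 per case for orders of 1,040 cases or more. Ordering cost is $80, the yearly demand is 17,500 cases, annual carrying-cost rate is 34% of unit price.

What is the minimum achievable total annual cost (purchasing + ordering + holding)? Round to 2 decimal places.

$1,198,045.87

H₁ = 34%×$68 = $23.1200;  H₂ = 34%×$67.80 = $23.0520
EOQ₁ = √(2×17,500×80/23.1200) = 348.00  (< 1,040, feasible at tier 1)
EOQ₂ = √(2×17,500×80/23.0520) = 348.52  (< 1,040 → use Q = 1,040 at tier-2 price)
TC(tier 1 (EOQ₁), Q≈348.0) = $1,198,045.87
TC(tier 2, Q≈1,040.0) = $1,199,833.19
Minimum at tier 1 (EOQ₁): $1,198,045.87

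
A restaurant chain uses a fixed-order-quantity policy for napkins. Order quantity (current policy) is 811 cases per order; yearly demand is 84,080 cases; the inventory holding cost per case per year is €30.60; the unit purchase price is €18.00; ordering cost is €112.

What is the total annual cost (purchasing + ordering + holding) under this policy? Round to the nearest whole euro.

Annual ordering cost = (D/Q)·S = (84,080/811) × 112 = €11,611.54
Annual holding cost  = (Q/2)·H = (811/2) × 30.6 = €12,408.30
Purchase cost = D·C = 84,080 × 18 = €1,513,440.00
Total = €11,611.54 + €12,408.30 + €1,513,440.00 = €1,537,459.84

€1,537,460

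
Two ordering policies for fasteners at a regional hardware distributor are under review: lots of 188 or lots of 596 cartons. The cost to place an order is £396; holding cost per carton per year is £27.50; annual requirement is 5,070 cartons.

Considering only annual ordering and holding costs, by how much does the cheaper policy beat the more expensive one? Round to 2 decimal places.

Annual cost at Q: ordering D·S/Q plus holding Q·H/2.
TC(188) = (5,070/188)×396 + (188/2)×27.5 = £13,264.36
TC(596) = (5,070/596)×396 + (596/2)×27.5 = £11,563.66
Lots of 596 are cheaper by £1,700.70.

£1,700.70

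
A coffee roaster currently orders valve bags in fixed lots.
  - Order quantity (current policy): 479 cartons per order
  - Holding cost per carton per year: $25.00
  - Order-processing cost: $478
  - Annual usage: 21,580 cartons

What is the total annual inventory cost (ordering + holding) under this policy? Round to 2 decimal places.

$27,522.45

Orders/yr = 21,580/479 = 45.052; ordering cost = 45.052 × $478 = $21,534.95
Average inventory = 479/2 = 239.5; holding cost = 239.5 × $25 = $5,987.50
Total = $21,534.95 + $5,987.50 = $27,522.45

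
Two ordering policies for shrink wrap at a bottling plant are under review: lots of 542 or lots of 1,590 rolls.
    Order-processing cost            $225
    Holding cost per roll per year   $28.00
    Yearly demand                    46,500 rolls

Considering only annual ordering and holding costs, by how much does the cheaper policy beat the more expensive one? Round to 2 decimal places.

For each Q, cost = (D/Q)·S + (Q/2)·H.
TC(542) = (46,500/542)×225 + (542/2)×28 = $26,891.51
TC(1,590) = (46,500/1,590)×225 + (1,590/2)×28 = $28,840.19
Lots of 542 are cheaper by $1,948.68.

$1,948.68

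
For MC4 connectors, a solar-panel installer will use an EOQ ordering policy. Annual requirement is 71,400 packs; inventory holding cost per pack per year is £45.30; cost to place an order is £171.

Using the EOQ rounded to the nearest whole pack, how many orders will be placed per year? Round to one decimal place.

97.3 orders per year

Optimal lot size Q* = (2 × 71,400 × £171 / £45.3)^½ ≈ 734.20 → Q = 734
Orders per year = D/Q = 71,400 / 734 = 97.275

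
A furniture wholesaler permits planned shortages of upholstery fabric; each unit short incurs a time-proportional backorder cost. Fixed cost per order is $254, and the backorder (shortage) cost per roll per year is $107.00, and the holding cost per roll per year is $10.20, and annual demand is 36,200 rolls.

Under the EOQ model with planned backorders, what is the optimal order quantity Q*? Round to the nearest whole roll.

Q* = √(2DS/H) · √((H + b)/b)
   = √(2 × 36,200 × 254 / 10.2) · √((10.2 + 107) / 107)
   = 1,342.722 × 1.0466 ≈ 1,405.26

1,405 rolls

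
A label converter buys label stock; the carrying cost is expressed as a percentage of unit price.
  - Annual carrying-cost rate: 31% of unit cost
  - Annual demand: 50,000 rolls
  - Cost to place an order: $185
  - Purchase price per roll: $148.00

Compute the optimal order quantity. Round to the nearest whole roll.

Carrying cost H = $148 × 31% = $45.8800/roll/yr
2DS/H = 2·50,000·185/45.88 = 403,225.81
EOQ = √403,225.81 ≈ 635.00

635 rolls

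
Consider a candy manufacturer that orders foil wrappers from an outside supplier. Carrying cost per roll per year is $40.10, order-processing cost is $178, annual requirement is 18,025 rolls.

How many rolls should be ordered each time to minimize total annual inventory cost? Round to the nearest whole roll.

400 rolls

EOQ = √(2DS/H) = √(2 × 18,025 × 178 / 40.1)
    = √(160,022.44) ≈ 400.03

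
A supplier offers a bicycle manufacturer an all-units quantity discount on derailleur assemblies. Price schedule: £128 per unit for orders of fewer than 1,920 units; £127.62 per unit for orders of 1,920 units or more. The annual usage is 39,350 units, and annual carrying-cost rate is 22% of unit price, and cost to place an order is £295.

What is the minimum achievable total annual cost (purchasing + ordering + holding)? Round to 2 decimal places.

H₁ = 22%×£128 = £28.1600;  H₂ = 22%×£127.62 = £28.0764
EOQ₁ = √(2×39,350×295/28.1600) = 907.99  (< 1,920, feasible at tier 1)
EOQ₂ = √(2×39,350×295/28.0764) = 909.34  (< 1,920 → use Q = 1,920 at tier-2 price)
TC(tier 1 (EOQ₁), Q≈908.0) = £5,062,369.06
TC(tier 2, Q≈1,920.0) = £5,054,846.31
Minimum at tier 2: £5,054,846.31

£5,054,846.31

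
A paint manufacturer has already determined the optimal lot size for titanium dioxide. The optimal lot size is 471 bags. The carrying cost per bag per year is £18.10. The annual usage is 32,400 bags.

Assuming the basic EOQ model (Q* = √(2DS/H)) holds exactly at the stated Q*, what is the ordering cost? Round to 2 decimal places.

Since Q* = (2DS/H)^½, squaring gives Q*²·H = 2DS.
S = Q²H / (2D) = 471² × 18.1 / (2 × 32,400) = 61.9648

£61.96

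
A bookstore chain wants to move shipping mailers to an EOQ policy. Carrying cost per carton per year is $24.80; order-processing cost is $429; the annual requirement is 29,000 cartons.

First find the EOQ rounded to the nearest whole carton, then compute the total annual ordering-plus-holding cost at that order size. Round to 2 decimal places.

2DS/H = 2·29,000·429/24.8 = 1,003,306.45
EOQ = √1,003,306.45 ≈ 1,001.65 → Q = 1,002 cartons
Ordering: D/Q × S = 29,000/1,002 × $429 = $12,416.17
Holding:  Q/2 × H = 1,002/2 × $24.8 = $12,424.80
Total = $12,416.17 + $12,424.80 = $24,840.97

$24,840.97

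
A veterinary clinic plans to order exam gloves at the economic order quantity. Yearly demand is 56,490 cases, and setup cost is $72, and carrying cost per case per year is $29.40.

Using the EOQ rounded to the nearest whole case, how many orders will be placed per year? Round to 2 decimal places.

107.40 orders per year

Optimal lot size Q* = (2 × 56,490 × $72 / $29.4)^½ ≈ 526.01 → Q = 526
Orders per year = D/Q = 56,490 / 526 = 107.395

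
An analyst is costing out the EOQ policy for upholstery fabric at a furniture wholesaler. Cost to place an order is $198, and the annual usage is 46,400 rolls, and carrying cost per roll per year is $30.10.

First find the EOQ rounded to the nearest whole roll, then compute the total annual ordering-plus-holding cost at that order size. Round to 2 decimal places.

Q* = √(2·D·S / H) = √(2·46,400·198 / 30.1) = √610,445.2 ≈ 781.31 → Q = 781 rolls
Ordering: D/Q × S = 46,400/781 × $198 = $11,763.38
Holding:  Q/2 × H = 781/2 × $30.1 = $11,754.05
Total = $11,763.38 + $11,754.05 = $23,517.43

$23,517.43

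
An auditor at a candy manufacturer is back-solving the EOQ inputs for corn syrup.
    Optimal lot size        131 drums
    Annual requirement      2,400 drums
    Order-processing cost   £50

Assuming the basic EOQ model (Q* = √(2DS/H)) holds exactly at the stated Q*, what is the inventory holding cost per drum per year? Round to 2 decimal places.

EOQ relation: Q² = 2DS/H, so rearrange for the unknown.
H = 2DS / Q² = 2 × 2,400 × 50 / 131² = 13.9852

£13.99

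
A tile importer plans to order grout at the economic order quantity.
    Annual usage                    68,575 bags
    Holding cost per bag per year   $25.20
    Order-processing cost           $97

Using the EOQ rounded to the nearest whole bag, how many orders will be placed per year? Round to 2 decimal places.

2DS/H = 2·68,575·97/25.2 = 527,918.65
EOQ = √527,918.65 ≈ 726.58 → Q = 727
Orders per year = D/Q = 68,575 / 727 = 94.326

94.33 orders per year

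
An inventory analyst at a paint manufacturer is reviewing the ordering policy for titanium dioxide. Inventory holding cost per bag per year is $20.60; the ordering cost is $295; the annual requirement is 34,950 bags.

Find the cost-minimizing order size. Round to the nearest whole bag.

1,000 bags

2DS/H = 2·34,950·295/20.6 = 1,000,995.15
EOQ = √1,000,995.15 ≈ 1,000.50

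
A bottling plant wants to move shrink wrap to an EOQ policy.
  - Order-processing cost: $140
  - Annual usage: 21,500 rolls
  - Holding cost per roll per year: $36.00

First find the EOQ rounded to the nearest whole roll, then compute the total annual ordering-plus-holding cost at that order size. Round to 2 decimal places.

2DS/H = 2·21,500·140/36 = 167,222.22
EOQ = √167,222.22 ≈ 408.93 → Q = 409 rolls
Orders/yr = 21,500/409 = 52.567; ordering cost = 52.567 × $140 = $7,359.41
Average inventory = 409/2 = 204.5; holding cost = 204.5 × $36 = $7,362.00
Total = $7,359.41 + $7,362.00 = $14,721.41

$14,721.41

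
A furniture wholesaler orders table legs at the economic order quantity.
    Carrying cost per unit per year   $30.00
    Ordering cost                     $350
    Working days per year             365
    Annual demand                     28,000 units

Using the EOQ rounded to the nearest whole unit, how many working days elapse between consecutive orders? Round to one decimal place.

Q* = √(2·D·S / H) = √(2·28,000·350 / 30) = √653,333.3 ≈ 808.29 → Q = 808 units
T = Q/D × 365 days = 808/28,000 × 365 = 10.533 days

10.5 days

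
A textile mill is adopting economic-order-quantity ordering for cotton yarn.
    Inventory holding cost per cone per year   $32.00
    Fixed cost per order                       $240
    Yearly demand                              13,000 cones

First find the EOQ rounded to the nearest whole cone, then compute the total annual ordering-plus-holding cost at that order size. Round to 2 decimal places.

Q* = √(2·D·S / H) = √(2·13,000·240 / 32) = √195,000.0 ≈ 441.59 → Q = 442 cones
Orders/yr = 13,000/442 = 29.412; ordering cost = 29.412 × $240 = $7,058.82
Average inventory = 442/2 = 221; holding cost = 221 × $32 = $7,072.00
Total = $7,058.82 + $7,072.00 = $14,130.82

$14,130.82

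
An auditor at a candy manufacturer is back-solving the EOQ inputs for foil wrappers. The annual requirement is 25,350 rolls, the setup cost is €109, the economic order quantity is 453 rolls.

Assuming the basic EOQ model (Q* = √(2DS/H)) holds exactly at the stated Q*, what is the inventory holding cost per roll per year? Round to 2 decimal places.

From Q* = √(2DS/H) ⇒ Q*² = 2DS/H.
H = 2DS / Q² = 2 × 25,350 × 109 / 453² = 26.9301

€26.93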